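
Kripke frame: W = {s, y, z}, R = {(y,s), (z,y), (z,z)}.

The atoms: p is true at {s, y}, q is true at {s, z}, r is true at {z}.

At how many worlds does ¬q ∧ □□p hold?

s: ¬q is F, □□p is T. ✗
y: ¬q is T, □□p is T. ✓
z: ¬q is F, □□p is F. ✗
Satisfying worlds: {y}.

1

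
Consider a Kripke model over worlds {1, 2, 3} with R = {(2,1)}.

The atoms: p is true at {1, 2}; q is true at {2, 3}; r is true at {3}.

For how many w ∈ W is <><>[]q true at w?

1: no successors, so <><>[]q fails. ✗
2: successors {1}; <>[]q there: 1:F. ✗
3: no successors, so <><>[]q fails. ✗
Satisfying worlds: ∅.

0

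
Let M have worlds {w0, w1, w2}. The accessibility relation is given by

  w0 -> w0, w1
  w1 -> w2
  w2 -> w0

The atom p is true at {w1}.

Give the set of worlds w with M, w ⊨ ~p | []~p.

{w0, w1, w2}

w0: ~p is T, []~p is F. ✓
w1: ~p is F, []~p is T. ✓
w2: ~p is T, []~p is T. ✓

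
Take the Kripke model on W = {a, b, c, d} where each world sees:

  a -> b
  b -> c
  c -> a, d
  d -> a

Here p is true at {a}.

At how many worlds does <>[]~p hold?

a: successors {b}; []~p there: b:T. ✓
b: successors {c}; []~p there: c:F. ✗
c: successors {a, d}; []~p there: a:T, d:F. ✓
d: successors {a}; []~p there: a:T. ✓
Satisfying worlds: {a, c, d}.

3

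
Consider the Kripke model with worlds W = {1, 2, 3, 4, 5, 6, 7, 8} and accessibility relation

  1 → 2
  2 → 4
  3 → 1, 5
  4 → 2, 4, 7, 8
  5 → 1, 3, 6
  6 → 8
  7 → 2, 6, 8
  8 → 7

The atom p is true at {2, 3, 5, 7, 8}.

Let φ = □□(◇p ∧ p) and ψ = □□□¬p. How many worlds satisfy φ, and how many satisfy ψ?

For □□(◇p ∧ p):
1: successors {2}; □(◇p ∧ p) there: 2:F. ✗
2: successors {4}; □(◇p ∧ p) there: 4:F. ✗
3: successors {1, 5}; □(◇p ∧ p) there: 1:F, 5:F. ✗
4: successors {2, 4, 7, 8}; □(◇p ∧ p) there: 2:F, 4:F, 7:F, 8:T. ✗
5: successors {1, 3, 6}; □(◇p ∧ p) there: 1:F, 3:F, 6:T. ✗
6: successors {8}; □(◇p ∧ p) there: 8:T. ✓
7: successors {2, 6, 8}; □(◇p ∧ p) there: 2:F, 6:T, 8:T. ✗
8: successors {7}; □(◇p ∧ p) there: 7:F. ✗
— 1 world.
For □□□¬p:
1: successors {2}; □□¬p there: 2:F. ✗
2: successors {4}; □□¬p there: 4:F. ✗
3: successors {1, 5}; □□¬p there: 1:T, 5:F. ✗
4: successors {2, 4, 7, 8}; □□¬p there: 2:F, 4:F, 7:F, 8:F. ✗
5: successors {1, 3, 6}; □□¬p there: 1:T, 3:F, 6:F. ✗
6: successors {8}; □□¬p there: 8:F. ✗
7: successors {2, 6, 8}; □□¬p there: 2:F, 6:F, 8:F. ✗
8: successors {7}; □□¬p there: 7:F. ✗
— 0 worlds.

1 and 0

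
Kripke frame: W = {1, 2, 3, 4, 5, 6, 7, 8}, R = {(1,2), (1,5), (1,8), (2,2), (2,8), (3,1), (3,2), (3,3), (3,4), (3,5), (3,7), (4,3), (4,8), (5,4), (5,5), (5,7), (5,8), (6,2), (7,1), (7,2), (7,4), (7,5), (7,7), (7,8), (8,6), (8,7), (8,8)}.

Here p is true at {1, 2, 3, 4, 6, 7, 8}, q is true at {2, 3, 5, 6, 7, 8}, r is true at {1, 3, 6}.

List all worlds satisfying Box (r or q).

{1, 2, 4, 6, 8}

1: successors {2, 5, 8}; r or q there: 2:T, 5:T, 8:T. ✓
2: successors {2, 8}; r or q there: 2:T, 8:T. ✓
3: successors {1, 2, 3, 4, 5, 7}; r or q there: 1:T, 2:T, 3:T, 4:F, 5:T, 7:T. ✗
4: successors {3, 8}; r or q there: 3:T, 8:T. ✓
5: successors {4, 5, 7, 8}; r or q there: 4:F, 5:T, 7:T, 8:T. ✗
6: successors {2}; r or q there: 2:T. ✓
7: successors {1, 2, 4, 5, 7, 8}; r or q there: 1:T, 2:T, 4:F, 5:T, 7:T, 8:T. ✗
8: successors {6, 7, 8}; r or q there: 6:T, 7:T, 8:T. ✓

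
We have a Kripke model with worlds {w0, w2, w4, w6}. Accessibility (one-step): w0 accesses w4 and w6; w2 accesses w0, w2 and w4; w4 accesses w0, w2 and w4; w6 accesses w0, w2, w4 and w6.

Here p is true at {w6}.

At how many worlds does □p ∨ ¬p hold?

w0: □p is F, ¬p is T. ✓
w2: □p is F, ¬p is T. ✓
w4: □p is F, ¬p is T. ✓
w6: □p is F, ¬p is F. ✗
Satisfying worlds: {w0, w2, w4}.

3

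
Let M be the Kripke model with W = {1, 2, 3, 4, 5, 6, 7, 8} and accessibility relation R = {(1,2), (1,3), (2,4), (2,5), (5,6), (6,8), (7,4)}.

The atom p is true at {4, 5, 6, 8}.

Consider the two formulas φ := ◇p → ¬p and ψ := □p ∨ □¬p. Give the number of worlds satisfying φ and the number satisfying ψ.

For ◇p → ¬p:
1: ◇p is F, ¬p is T. ✓
2: ◇p is T, ¬p is T. ✓
3: ◇p is F, ¬p is T. ✓
4: ◇p is F, ¬p is F. ✓
5: ◇p is T, ¬p is F. ✗
6: ◇p is T, ¬p is F. ✗
7: ◇p is T, ¬p is T. ✓
8: ◇p is F, ¬p is F. ✓
— 6 worlds.
For □p ∨ □¬p:
1: □p is F, □¬p is T. ✓
2: □p is T, □¬p is F. ✓
3: □p is T, □¬p is T. ✓
4: □p is T, □¬p is T. ✓
5: □p is T, □¬p is F. ✓
6: □p is T, □¬p is F. ✓
7: □p is T, □¬p is F. ✓
8: □p is T, □¬p is T. ✓
— 8 worlds.

6 and 8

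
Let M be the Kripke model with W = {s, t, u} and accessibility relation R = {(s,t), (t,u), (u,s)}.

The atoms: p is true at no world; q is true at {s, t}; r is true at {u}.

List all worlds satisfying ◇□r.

s: successors {t}; □r there: t:T. ✓
t: successors {u}; □r there: u:F. ✗
u: successors {s}; □r there: s:F. ✗

{s}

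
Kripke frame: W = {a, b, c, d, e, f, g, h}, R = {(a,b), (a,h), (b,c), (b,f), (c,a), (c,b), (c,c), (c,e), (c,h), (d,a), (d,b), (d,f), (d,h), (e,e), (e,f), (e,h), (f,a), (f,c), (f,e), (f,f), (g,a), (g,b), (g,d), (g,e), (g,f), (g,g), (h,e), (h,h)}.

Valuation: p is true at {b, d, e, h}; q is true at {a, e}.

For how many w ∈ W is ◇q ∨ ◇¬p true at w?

7

a: ◇q is F, ◇¬p is F. ✗
b: ◇q is F, ◇¬p is T. ✓
c: ◇q is T, ◇¬p is T. ✓
d: ◇q is T, ◇¬p is T. ✓
e: ◇q is T, ◇¬p is T. ✓
f: ◇q is T, ◇¬p is T. ✓
g: ◇q is T, ◇¬p is T. ✓
h: ◇q is T, ◇¬p is F. ✓
Satisfying worlds: {b, c, d, e, f, g, h}.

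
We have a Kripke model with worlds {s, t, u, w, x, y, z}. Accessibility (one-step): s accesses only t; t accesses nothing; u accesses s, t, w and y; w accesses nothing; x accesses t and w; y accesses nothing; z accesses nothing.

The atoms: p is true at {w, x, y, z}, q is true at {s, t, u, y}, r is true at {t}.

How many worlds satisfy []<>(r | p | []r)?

s: successors {t}; <>(r | p | []r) there: t:F. ✗
t: no successors, so []<>(r | p | []r) holds vacuously. ✓
u: successors {s, t, w, y}; <>(r | p | []r) there: s:T, t:F, w:F, y:F. ✗
w: no successors, so []<>(r | p | []r) holds vacuously. ✓
x: successors {t, w}; <>(r | p | []r) there: t:F, w:F. ✗
y: no successors, so []<>(r | p | []r) holds vacuously. ✓
z: no successors, so []<>(r | p | []r) holds vacuously. ✓
Satisfying worlds: {t, w, y, z}.

4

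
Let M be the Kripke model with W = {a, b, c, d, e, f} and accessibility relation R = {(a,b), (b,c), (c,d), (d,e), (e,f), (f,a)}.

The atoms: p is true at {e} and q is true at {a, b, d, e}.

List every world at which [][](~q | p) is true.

{a, c, d}

a: successors {b}; [](~q | p) there: b:T. ✓
b: successors {c}; [](~q | p) there: c:F. ✗
c: successors {d}; [](~q | p) there: d:T. ✓
d: successors {e}; [](~q | p) there: e:T. ✓
e: successors {f}; [](~q | p) there: f:F. ✗
f: successors {a}; [](~q | p) there: a:F. ✗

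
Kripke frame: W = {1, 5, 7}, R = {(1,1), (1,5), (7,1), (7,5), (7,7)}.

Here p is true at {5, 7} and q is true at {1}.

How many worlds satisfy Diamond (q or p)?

1: successors {1, 5}; q or p there: 1:T, 5:T. ✓
5: no successors, so Diamond (q or p) fails. ✗
7: successors {1, 5, 7}; q or p there: 1:T, 5:T, 7:T. ✓
Satisfying worlds: {1, 7}.

2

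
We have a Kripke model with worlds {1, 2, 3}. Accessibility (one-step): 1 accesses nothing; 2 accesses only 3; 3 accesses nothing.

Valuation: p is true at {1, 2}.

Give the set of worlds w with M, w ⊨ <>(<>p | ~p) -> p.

1: <>(<>p | ~p) is F, p is T. ✓
2: <>(<>p | ~p) is T, p is T. ✓
3: <>(<>p | ~p) is F, p is F. ✓

{1, 2, 3}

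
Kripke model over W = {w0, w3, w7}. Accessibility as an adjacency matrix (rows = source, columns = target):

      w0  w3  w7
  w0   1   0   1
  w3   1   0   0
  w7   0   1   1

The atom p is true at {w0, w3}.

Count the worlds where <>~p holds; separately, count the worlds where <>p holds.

For <>~p:
w0: successors {w0, w7}; ~p there: w0:F, w7:T. ✓
w3: successors {w0}; ~p there: w0:F. ✗
w7: successors {w3, w7}; ~p there: w3:F, w7:T. ✓
— 2 worlds.
For <>p:
w0: successors {w0, w7}; p there: w0:T, w7:F. ✓
w3: successors {w0}; p there: w0:T. ✓
w7: successors {w3, w7}; p there: w3:T, w7:F. ✓
— 3 worlds.

2 and 3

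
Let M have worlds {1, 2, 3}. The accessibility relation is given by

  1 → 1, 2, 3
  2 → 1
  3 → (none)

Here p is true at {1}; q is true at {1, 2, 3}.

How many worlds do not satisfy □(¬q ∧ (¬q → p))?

2

1: successors {1, 2, 3}; ¬q ∧ (¬q → p) there: 1:F, 2:F, 3:F. ✗
2: successors {1}; ¬q ∧ (¬q → p) there: 1:F. ✗
3: no successors, so □(¬q ∧ (¬q → p)) holds vacuously. ✓
Satisfying worlds: {3}.
So □(¬q ∧ (¬q → p)) fails at the other 2 worlds.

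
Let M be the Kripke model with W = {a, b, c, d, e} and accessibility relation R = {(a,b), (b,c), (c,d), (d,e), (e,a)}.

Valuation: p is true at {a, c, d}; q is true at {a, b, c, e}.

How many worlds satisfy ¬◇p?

2

a: ◇p is F. ✓
b: ◇p is T. ✗
c: ◇p is T. ✗
d: ◇p is F. ✓
e: ◇p is T. ✗
Satisfying worlds: {a, d}.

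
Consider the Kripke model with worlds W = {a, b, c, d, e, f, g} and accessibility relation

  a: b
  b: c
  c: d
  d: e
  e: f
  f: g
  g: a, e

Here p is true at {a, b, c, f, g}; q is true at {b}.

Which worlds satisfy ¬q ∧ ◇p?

{a, e, f, g}

a: ¬q is T, ◇p is T. ✓
b: ¬q is F, ◇p is T. ✗
c: ¬q is T, ◇p is F. ✗
d: ¬q is T, ◇p is F. ✗
e: ¬q is T, ◇p is T. ✓
f: ¬q is T, ◇p is T. ✓
g: ¬q is T, ◇p is T. ✓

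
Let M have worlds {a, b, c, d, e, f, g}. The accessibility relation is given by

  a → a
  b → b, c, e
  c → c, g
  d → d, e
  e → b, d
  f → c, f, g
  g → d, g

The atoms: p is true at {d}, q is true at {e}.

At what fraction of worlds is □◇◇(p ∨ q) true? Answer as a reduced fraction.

6/7

a: successors {a}; ◇◇(p ∨ q) there: a:F. ✗
b: successors {b, c, e}; ◇◇(p ∨ q) there: b:T, c:T, e:T. ✓
c: successors {c, g}; ◇◇(p ∨ q) there: c:T, g:T. ✓
d: successors {d, e}; ◇◇(p ∨ q) there: d:T, e:T. ✓
e: successors {b, d}; ◇◇(p ∨ q) there: b:T, d:T. ✓
f: successors {c, f, g}; ◇◇(p ∨ q) there: c:T, f:T, g:T. ✓
g: successors {d, g}; ◇◇(p ∨ q) there: d:T, g:T. ✓
That's 6 of 7 worlds, so 6/7.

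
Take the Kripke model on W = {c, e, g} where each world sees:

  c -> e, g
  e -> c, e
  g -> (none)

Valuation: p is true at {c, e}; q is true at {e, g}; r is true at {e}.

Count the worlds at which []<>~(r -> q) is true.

1

c: successors {e, g}; <>~(r -> q) there: e:F, g:F. ✗
e: successors {c, e}; <>~(r -> q) there: c:F, e:F. ✗
g: no successors, so []<>~(r -> q) holds vacuously. ✓
Satisfying worlds: {g}.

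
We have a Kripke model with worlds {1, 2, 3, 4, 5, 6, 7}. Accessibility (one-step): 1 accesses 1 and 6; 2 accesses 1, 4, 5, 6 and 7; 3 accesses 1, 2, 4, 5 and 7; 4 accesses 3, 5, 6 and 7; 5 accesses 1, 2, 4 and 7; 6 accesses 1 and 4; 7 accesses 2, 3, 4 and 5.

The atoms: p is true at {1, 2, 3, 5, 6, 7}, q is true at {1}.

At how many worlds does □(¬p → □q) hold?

1: successors {1, 6}; ¬p → □q there: 1:T, 6:T. ✓
2: successors {1, 4, 5, 6, 7}; ¬p → □q there: 1:T, 4:F, 5:T, 6:T, 7:T. ✗
3: successors {1, 2, 4, 5, 7}; ¬p → □q there: 1:T, 2:T, 4:F, 5:T, 7:T. ✗
4: successors {3, 5, 6, 7}; ¬p → □q there: 3:T, 5:T, 6:T, 7:T. ✓
5: successors {1, 2, 4, 7}; ¬p → □q there: 1:T, 2:T, 4:F, 7:T. ✗
6: successors {1, 4}; ¬p → □q there: 1:T, 4:F. ✗
7: successors {2, 3, 4, 5}; ¬p → □q there: 2:T, 3:T, 4:F, 5:T. ✗
Satisfying worlds: {1, 4}.

2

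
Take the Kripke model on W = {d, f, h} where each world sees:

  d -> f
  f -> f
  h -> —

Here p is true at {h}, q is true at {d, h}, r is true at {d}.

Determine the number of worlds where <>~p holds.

2

d: successors {f}; ~p there: f:T. ✓
f: successors {f}; ~p there: f:T. ✓
h: no successors, so <>~p fails. ✗
Satisfying worlds: {d, f}.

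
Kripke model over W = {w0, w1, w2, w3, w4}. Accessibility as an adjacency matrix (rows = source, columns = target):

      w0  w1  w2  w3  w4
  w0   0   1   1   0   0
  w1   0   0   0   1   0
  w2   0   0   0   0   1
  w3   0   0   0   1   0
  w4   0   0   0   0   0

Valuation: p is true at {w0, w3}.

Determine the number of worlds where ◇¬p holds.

w0: successors {w1, w2}; ¬p there: w1:T, w2:T. ✓
w1: successors {w3}; ¬p there: w3:F. ✗
w2: successors {w4}; ¬p there: w4:T. ✓
w3: successors {w3}; ¬p there: w3:F. ✗
w4: no successors, so ◇¬p fails. ✗
Satisfying worlds: {w0, w2}.

2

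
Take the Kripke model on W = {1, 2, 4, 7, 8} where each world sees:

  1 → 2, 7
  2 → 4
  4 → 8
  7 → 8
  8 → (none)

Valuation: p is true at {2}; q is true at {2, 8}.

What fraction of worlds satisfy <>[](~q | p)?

3/5

1: successors {2, 7}; [](~q | p) there: 2:T, 7:F. ✓
2: successors {4}; [](~q | p) there: 4:F. ✗
4: successors {8}; [](~q | p) there: 8:T. ✓
7: successors {8}; [](~q | p) there: 8:T. ✓
8: no successors, so <>[](~q | p) fails. ✗
That's 3 of 5 worlds, so 3/5.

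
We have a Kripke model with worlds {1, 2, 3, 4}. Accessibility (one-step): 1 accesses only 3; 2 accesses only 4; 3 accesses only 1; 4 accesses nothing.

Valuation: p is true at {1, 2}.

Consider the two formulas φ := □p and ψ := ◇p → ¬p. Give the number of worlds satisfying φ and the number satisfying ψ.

2 and 4

For □p:
1: successors {3}; p there: 3:F. ✗
2: successors {4}; p there: 4:F. ✗
3: successors {1}; p there: 1:T. ✓
4: no successors, so □p holds vacuously. ✓
— 2 worlds.
For ◇p → ¬p:
1: ◇p is F, ¬p is F. ✓
2: ◇p is F, ¬p is F. ✓
3: ◇p is T, ¬p is T. ✓
4: ◇p is F, ¬p is T. ✓
— 4 worlds.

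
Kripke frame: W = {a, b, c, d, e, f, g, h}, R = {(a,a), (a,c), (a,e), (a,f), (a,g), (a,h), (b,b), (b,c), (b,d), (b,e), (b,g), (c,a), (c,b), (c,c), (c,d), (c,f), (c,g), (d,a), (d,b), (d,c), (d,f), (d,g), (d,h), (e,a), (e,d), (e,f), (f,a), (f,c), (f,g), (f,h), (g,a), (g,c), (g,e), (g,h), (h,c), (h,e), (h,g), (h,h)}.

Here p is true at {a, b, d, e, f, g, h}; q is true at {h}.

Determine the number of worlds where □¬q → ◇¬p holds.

7

a: □¬q is F, ◇¬p is T. ✓
b: □¬q is T, ◇¬p is T. ✓
c: □¬q is T, ◇¬p is T. ✓
d: □¬q is F, ◇¬p is T. ✓
e: □¬q is T, ◇¬p is F. ✗
f: □¬q is F, ◇¬p is T. ✓
g: □¬q is F, ◇¬p is T. ✓
h: □¬q is F, ◇¬p is T. ✓
Satisfying worlds: {a, b, c, d, f, g, h}.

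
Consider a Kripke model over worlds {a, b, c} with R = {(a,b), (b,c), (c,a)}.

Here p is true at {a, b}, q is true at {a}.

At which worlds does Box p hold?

{a, c}

a: successors {b}; p there: b:T. ✓
b: successors {c}; p there: c:F. ✗
c: successors {a}; p there: a:T. ✓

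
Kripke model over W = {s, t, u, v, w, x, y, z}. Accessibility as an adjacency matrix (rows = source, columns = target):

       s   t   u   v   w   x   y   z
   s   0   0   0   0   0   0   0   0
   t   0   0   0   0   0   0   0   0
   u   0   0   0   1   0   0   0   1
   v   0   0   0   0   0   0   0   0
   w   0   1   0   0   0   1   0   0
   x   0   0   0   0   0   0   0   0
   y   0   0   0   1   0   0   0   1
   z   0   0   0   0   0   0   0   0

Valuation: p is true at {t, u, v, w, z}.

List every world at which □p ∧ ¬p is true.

{s, x, y}

s: □p is T, ¬p is T. ✓
t: □p is T, ¬p is F. ✗
u: □p is T, ¬p is F. ✗
v: □p is T, ¬p is F. ✗
w: □p is F, ¬p is F. ✗
x: □p is T, ¬p is T. ✓
y: □p is T, ¬p is T. ✓
z: □p is T, ¬p is F. ✗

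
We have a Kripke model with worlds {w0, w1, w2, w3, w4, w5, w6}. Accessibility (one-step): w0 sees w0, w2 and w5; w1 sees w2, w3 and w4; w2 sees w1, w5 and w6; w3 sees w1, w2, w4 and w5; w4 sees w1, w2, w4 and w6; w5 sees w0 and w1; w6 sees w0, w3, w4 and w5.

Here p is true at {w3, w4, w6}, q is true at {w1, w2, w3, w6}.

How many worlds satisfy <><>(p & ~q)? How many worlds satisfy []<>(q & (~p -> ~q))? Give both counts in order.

6 and 1

For <><>(p & ~q):
w0: successors {w0, w2, w5}; <>(p & ~q) there: w0:F, w2:F, w5:F. ✗
w1: successors {w2, w3, w4}; <>(p & ~q) there: w2:F, w3:T, w4:T. ✓
w2: successors {w1, w5, w6}; <>(p & ~q) there: w1:T, w5:F, w6:T. ✓
w3: successors {w1, w2, w4, w5}; <>(p & ~q) there: w1:T, w2:F, w4:T, w5:F. ✓
w4: successors {w1, w2, w4, w6}; <>(p & ~q) there: w1:T, w2:F, w4:T, w6:T. ✓
w5: successors {w0, w1}; <>(p & ~q) there: w0:F, w1:T. ✓
w6: successors {w0, w3, w4, w5}; <>(p & ~q) there: w0:F, w3:T, w4:T, w5:F. ✓
— 6 worlds.
For []<>(q & (~p -> ~q)):
w0: successors {w0, w2, w5}; <>(q & (~p -> ~q)) there: w0:F, w2:T, w5:F. ✗
w1: successors {w2, w3, w4}; <>(q & (~p -> ~q)) there: w2:T, w3:F, w4:T. ✗
w2: successors {w1, w5, w6}; <>(q & (~p -> ~q)) there: w1:T, w5:F, w6:T. ✗
w3: successors {w1, w2, w4, w5}; <>(q & (~p -> ~q)) there: w1:T, w2:T, w4:T, w5:F. ✗
w4: successors {w1, w2, w4, w6}; <>(q & (~p -> ~q)) there: w1:T, w2:T, w4:T, w6:T. ✓
w5: successors {w0, w1}; <>(q & (~p -> ~q)) there: w0:F, w1:T. ✗
w6: successors {w0, w3, w4, w5}; <>(q & (~p -> ~q)) there: w0:F, w3:F, w4:T, w5:F. ✗
— 1 world.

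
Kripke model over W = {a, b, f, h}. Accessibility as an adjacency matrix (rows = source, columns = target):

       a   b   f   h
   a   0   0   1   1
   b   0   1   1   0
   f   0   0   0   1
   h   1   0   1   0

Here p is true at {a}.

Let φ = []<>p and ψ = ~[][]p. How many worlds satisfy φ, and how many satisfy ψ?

For []<>p:
a: successors {f, h}; <>p there: f:F, h:T. ✗
b: successors {b, f}; <>p there: b:F, f:F. ✗
f: successors {h}; <>p there: h:T. ✓
h: successors {a, f}; <>p there: a:F, f:F. ✗
— 1 world.
For ~[][]p:
a: [][]p is F. ✓
b: [][]p is F. ✓
f: [][]p is F. ✓
h: [][]p is F. ✓
— 4 worlds.

1 and 4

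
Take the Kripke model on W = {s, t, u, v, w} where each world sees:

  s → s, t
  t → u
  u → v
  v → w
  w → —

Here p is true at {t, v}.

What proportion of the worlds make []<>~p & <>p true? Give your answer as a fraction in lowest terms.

s: []<>~p is T, <>p is T. ✓
t: []<>~p is F, <>p is F. ✗
u: []<>~p is T, <>p is T. ✓
v: []<>~p is F, <>p is F. ✗
w: []<>~p is T, <>p is F. ✗
That's 2 of 5 worlds, so 2/5.

2/5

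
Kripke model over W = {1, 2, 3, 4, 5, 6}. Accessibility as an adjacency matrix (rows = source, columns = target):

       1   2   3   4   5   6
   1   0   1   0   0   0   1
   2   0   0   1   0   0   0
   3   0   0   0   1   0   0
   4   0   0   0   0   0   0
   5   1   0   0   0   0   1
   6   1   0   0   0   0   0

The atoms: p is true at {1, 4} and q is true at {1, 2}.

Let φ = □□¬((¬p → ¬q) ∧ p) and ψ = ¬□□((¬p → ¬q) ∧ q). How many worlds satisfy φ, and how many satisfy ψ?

For □□¬((¬p → ¬q) ∧ p):
1: successors {2, 6}; □¬((¬p → ¬q) ∧ p) there: 2:T, 6:F. ✗
2: successors {3}; □¬((¬p → ¬q) ∧ p) there: 3:F. ✗
3: successors {4}; □¬((¬p → ¬q) ∧ p) there: 4:T. ✓
4: no successors, so □□¬((¬p → ¬q) ∧ p) holds vacuously. ✓
5: successors {1, 6}; □¬((¬p → ¬q) ∧ p) there: 1:T, 6:F. ✗
6: successors {1}; □¬((¬p → ¬q) ∧ p) there: 1:T. ✓
— 3 worlds.
For ¬□□((¬p → ¬q) ∧ q):
1: □□((¬p → ¬q) ∧ q) is F. ✓
2: □□((¬p → ¬q) ∧ q) is F. ✓
3: □□((¬p → ¬q) ∧ q) is T. ✗
4: □□((¬p → ¬q) ∧ q) is T. ✗
5: □□((¬p → ¬q) ∧ q) is F. ✓
6: □□((¬p → ¬q) ∧ q) is F. ✓
— 4 worlds.

3 and 4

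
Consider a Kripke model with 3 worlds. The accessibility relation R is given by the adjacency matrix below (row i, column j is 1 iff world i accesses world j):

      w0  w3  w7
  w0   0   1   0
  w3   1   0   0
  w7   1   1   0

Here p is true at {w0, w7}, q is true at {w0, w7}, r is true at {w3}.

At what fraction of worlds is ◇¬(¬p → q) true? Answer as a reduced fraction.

w0: successors {w3}; ¬(¬p → q) there: w3:T. ✓
w3: successors {w0}; ¬(¬p → q) there: w0:F. ✗
w7: successors {w0, w3}; ¬(¬p → q) there: w0:F, w3:T. ✓
That's 2 of 3 worlds, so 2/3.

2/3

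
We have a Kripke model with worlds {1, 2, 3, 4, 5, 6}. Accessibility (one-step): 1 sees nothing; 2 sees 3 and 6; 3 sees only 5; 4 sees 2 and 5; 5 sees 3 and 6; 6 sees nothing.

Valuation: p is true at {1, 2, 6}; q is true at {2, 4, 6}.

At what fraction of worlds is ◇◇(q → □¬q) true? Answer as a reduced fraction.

2/3

1: no successors, so ◇◇(q → □¬q) fails. ✗
2: successors {3, 6}; ◇(q → □¬q) there: 3:T, 6:F. ✓
3: successors {5}; ◇(q → □¬q) there: 5:T. ✓
4: successors {2, 5}; ◇(q → □¬q) there: 2:T, 5:T. ✓
5: successors {3, 6}; ◇(q → □¬q) there: 3:T, 6:F. ✓
6: no successors, so ◇◇(q → □¬q) fails. ✗
That's 4 of 6 worlds, so 4/6 = 2/3.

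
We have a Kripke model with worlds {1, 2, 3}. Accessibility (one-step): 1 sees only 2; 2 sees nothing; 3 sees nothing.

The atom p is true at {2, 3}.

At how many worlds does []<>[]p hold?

2

1: successors {2}; <>[]p there: 2:F. ✗
2: no successors, so []<>[]p holds vacuously. ✓
3: no successors, so []<>[]p holds vacuously. ✓
Satisfying worlds: {2, 3}.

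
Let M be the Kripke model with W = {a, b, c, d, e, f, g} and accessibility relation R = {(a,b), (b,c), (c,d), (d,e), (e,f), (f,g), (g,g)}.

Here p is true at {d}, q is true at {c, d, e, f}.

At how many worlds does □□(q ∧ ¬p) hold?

a: successors {b}; □(q ∧ ¬p) there: b:T. ✓
b: successors {c}; □(q ∧ ¬p) there: c:F. ✗
c: successors {d}; □(q ∧ ¬p) there: d:T. ✓
d: successors {e}; □(q ∧ ¬p) there: e:T. ✓
e: successors {f}; □(q ∧ ¬p) there: f:F. ✗
f: successors {g}; □(q ∧ ¬p) there: g:F. ✗
g: successors {g}; □(q ∧ ¬p) there: g:F. ✗
Satisfying worlds: {a, c, d}.

3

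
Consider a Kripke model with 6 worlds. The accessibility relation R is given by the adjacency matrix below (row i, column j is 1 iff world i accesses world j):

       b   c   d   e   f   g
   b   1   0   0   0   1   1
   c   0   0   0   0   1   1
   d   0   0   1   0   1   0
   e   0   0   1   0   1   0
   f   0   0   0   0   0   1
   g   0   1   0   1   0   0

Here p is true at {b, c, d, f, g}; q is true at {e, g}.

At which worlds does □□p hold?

b: successors {b, f, g}; □p there: b:T, f:T, g:F. ✗
c: successors {f, g}; □p there: f:T, g:F. ✗
d: successors {d, f}; □p there: d:T, f:T. ✓
e: successors {d, f}; □p there: d:T, f:T. ✓
f: successors {g}; □p there: g:F. ✗
g: successors {c, e}; □p there: c:T, e:T. ✓

{d, e, g}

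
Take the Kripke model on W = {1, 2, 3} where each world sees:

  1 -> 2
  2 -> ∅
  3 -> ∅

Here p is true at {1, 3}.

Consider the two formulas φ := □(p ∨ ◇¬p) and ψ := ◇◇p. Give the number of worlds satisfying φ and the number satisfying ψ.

For □(p ∨ ◇¬p):
1: successors {2}; p ∨ ◇¬p there: 2:F. ✗
2: no successors, so □(p ∨ ◇¬p) holds vacuously. ✓
3: no successors, so □(p ∨ ◇¬p) holds vacuously. ✓
— 2 worlds.
For ◇◇p:
1: successors {2}; ◇p there: 2:F. ✗
2: no successors, so ◇◇p fails. ✗
3: no successors, so ◇◇p fails. ✗
— 0 worlds.

2 and 0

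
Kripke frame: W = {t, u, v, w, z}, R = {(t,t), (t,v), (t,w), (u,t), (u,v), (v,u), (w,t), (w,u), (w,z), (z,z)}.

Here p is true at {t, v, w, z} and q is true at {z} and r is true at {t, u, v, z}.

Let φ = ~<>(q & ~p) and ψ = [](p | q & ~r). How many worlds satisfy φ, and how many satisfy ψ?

5 and 3

For ~<>(q & ~p):
t: <>(q & ~p) is F. ✓
u: <>(q & ~p) is F. ✓
v: <>(q & ~p) is F. ✓
w: <>(q & ~p) is F. ✓
z: <>(q & ~p) is F. ✓
— 5 worlds.
For [](p | q & ~r):
t: successors {t, v, w}; p | q & ~r there: t:T, v:T, w:T. ✓
u: successors {t, v}; p | q & ~r there: t:T, v:T. ✓
v: successors {u}; p | q & ~r there: u:F. ✗
w: successors {t, u, z}; p | q & ~r there: t:T, u:F, z:T. ✗
z: successors {z}; p | q & ~r there: z:T. ✓
— 3 worlds.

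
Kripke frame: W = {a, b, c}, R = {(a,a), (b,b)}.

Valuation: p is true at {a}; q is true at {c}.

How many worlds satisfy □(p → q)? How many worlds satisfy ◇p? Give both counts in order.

For □(p → q):
a: successors {a}; p → q there: a:F. ✗
b: successors {b}; p → q there: b:T. ✓
c: no successors, so □(p → q) holds vacuously. ✓
— 2 worlds.
For ◇p:
a: successors {a}; p there: a:T. ✓
b: successors {b}; p there: b:F. ✗
c: no successors, so ◇p fails. ✗
— 1 world.

2 and 1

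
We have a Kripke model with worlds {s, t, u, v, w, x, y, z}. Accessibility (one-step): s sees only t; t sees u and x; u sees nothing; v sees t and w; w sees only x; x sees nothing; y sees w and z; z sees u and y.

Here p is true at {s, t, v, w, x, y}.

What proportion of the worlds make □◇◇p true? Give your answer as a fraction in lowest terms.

s: successors {t}; ◇◇p there: t:F. ✗
t: successors {u, x}; ◇◇p there: u:F, x:F. ✗
u: no successors, so □◇◇p holds vacuously. ✓
v: successors {t, w}; ◇◇p there: t:F, w:F. ✗
w: successors {x}; ◇◇p there: x:F. ✗
x: no successors, so □◇◇p holds vacuously. ✓
y: successors {w, z}; ◇◇p there: w:F, z:T. ✗
z: successors {u, y}; ◇◇p there: u:F, y:T. ✗
That's 2 of 8 worlds, so 2/8 = 1/4.

1/4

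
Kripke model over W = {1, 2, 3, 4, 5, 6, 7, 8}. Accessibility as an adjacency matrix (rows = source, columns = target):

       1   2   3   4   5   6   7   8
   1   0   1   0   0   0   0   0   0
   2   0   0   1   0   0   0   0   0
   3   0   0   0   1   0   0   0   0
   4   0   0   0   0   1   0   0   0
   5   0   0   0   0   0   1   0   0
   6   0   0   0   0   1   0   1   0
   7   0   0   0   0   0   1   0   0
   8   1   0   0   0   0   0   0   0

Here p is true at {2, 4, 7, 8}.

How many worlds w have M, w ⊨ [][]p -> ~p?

6

1: [][]p is F, ~p is T. ✓
2: [][]p is T, ~p is F. ✗
3: [][]p is F, ~p is T. ✓
4: [][]p is F, ~p is F. ✓
5: [][]p is F, ~p is T. ✓
6: [][]p is F, ~p is T. ✓
7: [][]p is F, ~p is F. ✓
8: [][]p is T, ~p is F. ✗
Satisfying worlds: {1, 3, 4, 5, 6, 7}.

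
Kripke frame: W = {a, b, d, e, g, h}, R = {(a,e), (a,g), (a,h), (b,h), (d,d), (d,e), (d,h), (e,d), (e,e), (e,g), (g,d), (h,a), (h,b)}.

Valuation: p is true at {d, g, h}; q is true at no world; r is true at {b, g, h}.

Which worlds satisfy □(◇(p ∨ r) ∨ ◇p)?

{a, b, d, e, g, h}

a: successors {e, g, h}; ◇(p ∨ r) ∨ ◇p there: e:T, g:T, h:T. ✓
b: successors {h}; ◇(p ∨ r) ∨ ◇p there: h:T. ✓
d: successors {d, e, h}; ◇(p ∨ r) ∨ ◇p there: d:T, e:T, h:T. ✓
e: successors {d, e, g}; ◇(p ∨ r) ∨ ◇p there: d:T, e:T, g:T. ✓
g: successors {d}; ◇(p ∨ r) ∨ ◇p there: d:T. ✓
h: successors {a, b}; ◇(p ∨ r) ∨ ◇p there: a:T, b:T. ✓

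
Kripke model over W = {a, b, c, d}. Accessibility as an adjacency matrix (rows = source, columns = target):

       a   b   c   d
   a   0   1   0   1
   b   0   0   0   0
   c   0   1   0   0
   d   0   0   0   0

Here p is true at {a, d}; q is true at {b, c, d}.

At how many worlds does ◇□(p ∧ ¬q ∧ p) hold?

a: successors {b, d}; □(p ∧ ¬q ∧ p) there: b:T, d:T. ✓
b: no successors, so ◇□(p ∧ ¬q ∧ p) fails. ✗
c: successors {b}; □(p ∧ ¬q ∧ p) there: b:T. ✓
d: no successors, so ◇□(p ∧ ¬q ∧ p) fails. ✗
Satisfying worlds: {a, c}.

2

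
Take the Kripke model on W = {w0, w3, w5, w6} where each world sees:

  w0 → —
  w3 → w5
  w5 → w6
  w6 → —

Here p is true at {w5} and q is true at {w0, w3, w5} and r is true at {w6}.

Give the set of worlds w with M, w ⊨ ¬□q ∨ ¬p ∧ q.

w0: ¬□q is F, ¬p ∧ q is T. ✓
w3: ¬□q is F, ¬p ∧ q is T. ✓
w5: ¬□q is T, ¬p ∧ q is F. ✓
w6: ¬□q is F, ¬p ∧ q is F. ✗

{w0, w3, w5}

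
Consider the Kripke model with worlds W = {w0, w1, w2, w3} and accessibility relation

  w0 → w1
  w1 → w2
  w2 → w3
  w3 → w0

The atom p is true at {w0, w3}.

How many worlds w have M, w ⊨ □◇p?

w0: successors {w1}; ◇p there: w1:F. ✗
w1: successors {w2}; ◇p there: w2:T. ✓
w2: successors {w3}; ◇p there: w3:T. ✓
w3: successors {w0}; ◇p there: w0:F. ✗
Satisfying worlds: {w1, w2}.

2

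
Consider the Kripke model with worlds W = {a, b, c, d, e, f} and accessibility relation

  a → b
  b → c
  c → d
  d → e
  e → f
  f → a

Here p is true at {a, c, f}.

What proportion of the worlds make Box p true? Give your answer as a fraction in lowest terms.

a: successors {b}; p there: b:F. ✗
b: successors {c}; p there: c:T. ✓
c: successors {d}; p there: d:F. ✗
d: successors {e}; p there: e:F. ✗
e: successors {f}; p there: f:T. ✓
f: successors {a}; p there: a:T. ✓
That's 3 of 6 worlds, so 3/6 = 1/2.

1/2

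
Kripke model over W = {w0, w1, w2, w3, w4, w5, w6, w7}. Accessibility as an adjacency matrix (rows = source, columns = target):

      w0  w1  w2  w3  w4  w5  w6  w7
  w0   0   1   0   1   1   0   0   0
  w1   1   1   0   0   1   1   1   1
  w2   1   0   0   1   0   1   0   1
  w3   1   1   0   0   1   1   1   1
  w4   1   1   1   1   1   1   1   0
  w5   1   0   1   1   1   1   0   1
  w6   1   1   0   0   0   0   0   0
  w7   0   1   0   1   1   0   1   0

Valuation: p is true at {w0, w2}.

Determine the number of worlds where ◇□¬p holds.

6

w0: successors {w1, w3, w4}; □¬p there: w1:F, w3:F, w4:F. ✗
w1: successors {w0, w1, w4, w5, w6, w7}; □¬p there: w0:T, w1:F, w4:F, w5:F, w6:F, w7:T. ✓
w2: successors {w0, w3, w5, w7}; □¬p there: w0:T, w3:F, w5:F, w7:T. ✓
w3: successors {w0, w1, w4, w5, w6, w7}; □¬p there: w0:T, w1:F, w4:F, w5:F, w6:F, w7:T. ✓
w4: successors {w0, w1, w2, w3, w4, w5, w6}; □¬p there: w0:T, w1:F, w2:F, w3:F, w4:F, w5:F, w6:F. ✓
w5: successors {w0, w2, w3, w4, w5, w7}; □¬p there: w0:T, w2:F, w3:F, w4:F, w5:F, w7:T. ✓
w6: successors {w0, w1}; □¬p there: w0:T, w1:F. ✓
w7: successors {w1, w3, w4, w6}; □¬p there: w1:F, w3:F, w4:F, w6:F. ✗
Satisfying worlds: {w1, w2, w3, w4, w5, w6}.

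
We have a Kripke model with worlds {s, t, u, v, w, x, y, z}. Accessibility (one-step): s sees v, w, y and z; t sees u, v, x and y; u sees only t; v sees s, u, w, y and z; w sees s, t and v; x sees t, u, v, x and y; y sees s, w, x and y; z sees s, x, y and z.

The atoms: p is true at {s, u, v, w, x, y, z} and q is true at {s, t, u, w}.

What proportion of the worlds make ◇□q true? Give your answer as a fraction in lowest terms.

3/8

s: successors {v, w, y, z}; □q there: v:F, w:F, y:F, z:F. ✗
t: successors {u, v, x, y}; □q there: u:T, v:F, x:F, y:F. ✓
u: successors {t}; □q there: t:F. ✗
v: successors {s, u, w, y, z}; □q there: s:F, u:T, w:F, y:F, z:F. ✓
w: successors {s, t, v}; □q there: s:F, t:F, v:F. ✗
x: successors {t, u, v, x, y}; □q there: t:F, u:T, v:F, x:F, y:F. ✓
y: successors {s, w, x, y}; □q there: s:F, w:F, x:F, y:F. ✗
z: successors {s, x, y, z}; □q there: s:F, x:F, y:F, z:F. ✗
That's 3 of 8 worlds, so 3/8.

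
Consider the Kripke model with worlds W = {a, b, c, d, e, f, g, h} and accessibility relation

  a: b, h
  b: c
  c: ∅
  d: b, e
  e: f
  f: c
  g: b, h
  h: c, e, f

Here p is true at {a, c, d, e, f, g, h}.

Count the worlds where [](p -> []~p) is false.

5

a: successors {b, h}; p -> []~p there: b:T, h:F. ✗
b: successors {c}; p -> []~p there: c:T. ✓
c: no successors, so [](p -> []~p) holds vacuously. ✓
d: successors {b, e}; p -> []~p there: b:T, e:F. ✗
e: successors {f}; p -> []~p there: f:F. ✗
f: successors {c}; p -> []~p there: c:T. ✓
g: successors {b, h}; p -> []~p there: b:T, h:F. ✗
h: successors {c, e, f}; p -> []~p there: c:T, e:F, f:F. ✗
Satisfying worlds: {b, c, f}.
So [](p -> []~p) fails at the other 5 worlds.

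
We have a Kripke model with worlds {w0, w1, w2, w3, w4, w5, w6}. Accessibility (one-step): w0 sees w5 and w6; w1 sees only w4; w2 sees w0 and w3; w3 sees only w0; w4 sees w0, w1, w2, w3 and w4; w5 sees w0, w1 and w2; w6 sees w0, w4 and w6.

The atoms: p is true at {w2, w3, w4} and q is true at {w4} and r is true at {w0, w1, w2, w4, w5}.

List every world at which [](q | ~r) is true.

w0: successors {w5, w6}; q | ~r there: w5:F, w6:T. ✗
w1: successors {w4}; q | ~r there: w4:T. ✓
w2: successors {w0, w3}; q | ~r there: w0:F, w3:T. ✗
w3: successors {w0}; q | ~r there: w0:F. ✗
w4: successors {w0, w1, w2, w3, w4}; q | ~r there: w0:F, w1:F, w2:F, w3:T, w4:T. ✗
w5: successors {w0, w1, w2}; q | ~r there: w0:F, w1:F, w2:F. ✗
w6: successors {w0, w4, w6}; q | ~r there: w0:F, w4:T, w6:T. ✗

{w1}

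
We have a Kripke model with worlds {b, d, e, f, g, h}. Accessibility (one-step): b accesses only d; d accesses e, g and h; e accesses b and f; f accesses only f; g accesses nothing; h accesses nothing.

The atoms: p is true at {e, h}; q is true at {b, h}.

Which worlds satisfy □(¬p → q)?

{g, h}

b: successors {d}; ¬p → q there: d:F. ✗
d: successors {e, g, h}; ¬p → q there: e:T, g:F, h:T. ✗
e: successors {b, f}; ¬p → q there: b:T, f:F. ✗
f: successors {f}; ¬p → q there: f:F. ✗
g: no successors, so □(¬p → q) holds vacuously. ✓
h: no successors, so □(¬p → q) holds vacuously. ✓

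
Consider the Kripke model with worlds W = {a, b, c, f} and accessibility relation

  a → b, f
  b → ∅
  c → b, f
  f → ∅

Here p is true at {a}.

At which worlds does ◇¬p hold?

a: successors {b, f}; ¬p there: b:T, f:T. ✓
b: no successors, so ◇¬p fails. ✗
c: successors {b, f}; ¬p there: b:T, f:T. ✓
f: no successors, so ◇¬p fails. ✗

{a, c}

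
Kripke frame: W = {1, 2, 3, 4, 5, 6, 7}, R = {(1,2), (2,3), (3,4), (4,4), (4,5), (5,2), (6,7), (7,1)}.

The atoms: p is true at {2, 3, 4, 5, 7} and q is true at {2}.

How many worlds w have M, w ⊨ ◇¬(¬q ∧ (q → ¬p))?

1: successors {2}; ¬(¬q ∧ (q → ¬p)) there: 2:T. ✓
2: successors {3}; ¬(¬q ∧ (q → ¬p)) there: 3:F. ✗
3: successors {4}; ¬(¬q ∧ (q → ¬p)) there: 4:F. ✗
4: successors {4, 5}; ¬(¬q ∧ (q → ¬p)) there: 4:F, 5:F. ✗
5: successors {2}; ¬(¬q ∧ (q → ¬p)) there: 2:T. ✓
6: successors {7}; ¬(¬q ∧ (q → ¬p)) there: 7:F. ✗
7: successors {1}; ¬(¬q ∧ (q → ¬p)) there: 1:F. ✗
Satisfying worlds: {1, 5}.

2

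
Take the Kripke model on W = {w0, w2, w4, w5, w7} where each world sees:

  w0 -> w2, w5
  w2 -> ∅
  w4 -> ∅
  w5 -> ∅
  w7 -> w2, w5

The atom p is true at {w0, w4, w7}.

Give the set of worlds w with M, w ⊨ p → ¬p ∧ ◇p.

{w2, w5}

w0: p is T, ¬p ∧ ◇p is F. ✗
w2: p is F, ¬p ∧ ◇p is F. ✓
w4: p is T, ¬p ∧ ◇p is F. ✗
w5: p is F, ¬p ∧ ◇p is F. ✓
w7: p is T, ¬p ∧ ◇p is F. ✗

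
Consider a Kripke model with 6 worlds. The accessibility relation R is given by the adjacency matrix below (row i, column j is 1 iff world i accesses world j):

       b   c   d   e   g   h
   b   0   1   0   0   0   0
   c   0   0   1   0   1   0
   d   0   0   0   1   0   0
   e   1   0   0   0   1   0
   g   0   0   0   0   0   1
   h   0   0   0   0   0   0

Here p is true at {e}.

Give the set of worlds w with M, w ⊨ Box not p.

b: successors {c}; not p there: c:T. ✓
c: successors {d, g}; not p there: d:T, g:T. ✓
d: successors {e}; not p there: e:F. ✗
e: successors {b, g}; not p there: b:T, g:T. ✓
g: successors {h}; not p there: h:T. ✓
h: no successors, so Box not p holds vacuously. ✓

{b, c, e, g, h}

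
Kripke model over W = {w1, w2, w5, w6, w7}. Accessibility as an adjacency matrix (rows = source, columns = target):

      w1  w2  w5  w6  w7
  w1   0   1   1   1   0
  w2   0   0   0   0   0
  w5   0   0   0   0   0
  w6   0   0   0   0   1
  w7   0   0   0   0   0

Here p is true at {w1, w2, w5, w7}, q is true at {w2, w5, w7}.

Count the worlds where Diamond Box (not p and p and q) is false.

w1: successors {w2, w5, w6}; Box (not p and p and q) there: w2:T, w5:T, w6:F. ✓
w2: no successors, so Diamond Box (not p and p and q) fails. ✗
w5: no successors, so Diamond Box (not p and p and q) fails. ✗
w6: successors {w7}; Box (not p and p and q) there: w7:T. ✓
w7: no successors, so Diamond Box (not p and p and q) fails. ✗
Satisfying worlds: {w1, w6}.
So Diamond Box (not p and p and q) fails at the other 3 worlds.

3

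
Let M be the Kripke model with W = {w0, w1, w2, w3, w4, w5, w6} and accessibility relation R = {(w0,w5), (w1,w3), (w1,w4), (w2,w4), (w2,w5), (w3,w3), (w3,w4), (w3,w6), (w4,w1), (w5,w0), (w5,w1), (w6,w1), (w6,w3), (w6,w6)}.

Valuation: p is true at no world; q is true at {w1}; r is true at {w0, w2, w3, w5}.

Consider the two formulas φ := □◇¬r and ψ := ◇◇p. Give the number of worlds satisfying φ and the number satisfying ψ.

For □◇¬r:
w0: successors {w5}; ◇¬r there: w5:T. ✓
w1: successors {w3, w4}; ◇¬r there: w3:T, w4:T. ✓
w2: successors {w4, w5}; ◇¬r there: w4:T, w5:T. ✓
w3: successors {w3, w4, w6}; ◇¬r there: w3:T, w4:T, w6:T. ✓
w4: successors {w1}; ◇¬r there: w1:T. ✓
w5: successors {w0, w1}; ◇¬r there: w0:F, w1:T. ✗
w6: successors {w1, w3, w6}; ◇¬r there: w1:T, w3:T, w6:T. ✓
— 6 worlds.
For ◇◇p:
w0: successors {w5}; ◇p there: w5:F. ✗
w1: successors {w3, w4}; ◇p there: w3:F, w4:F. ✗
w2: successors {w4, w5}; ◇p there: w4:F, w5:F. ✗
w3: successors {w3, w4, w6}; ◇p there: w3:F, w4:F, w6:F. ✗
w4: successors {w1}; ◇p there: w1:F. ✗
w5: successors {w0, w1}; ◇p there: w0:F, w1:F. ✗
w6: successors {w1, w3, w6}; ◇p there: w1:F, w3:F, w6:F. ✗
— 0 worlds.

6 and 0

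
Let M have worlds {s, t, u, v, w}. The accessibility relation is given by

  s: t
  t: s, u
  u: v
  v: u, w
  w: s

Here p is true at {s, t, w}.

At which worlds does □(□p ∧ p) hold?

s: successors {t}; □p ∧ p there: t:F. ✗
t: successors {s, u}; □p ∧ p there: s:T, u:F. ✗
u: successors {v}; □p ∧ p there: v:F. ✗
v: successors {u, w}; □p ∧ p there: u:F, w:T. ✗
w: successors {s}; □p ∧ p there: s:T. ✓

{w}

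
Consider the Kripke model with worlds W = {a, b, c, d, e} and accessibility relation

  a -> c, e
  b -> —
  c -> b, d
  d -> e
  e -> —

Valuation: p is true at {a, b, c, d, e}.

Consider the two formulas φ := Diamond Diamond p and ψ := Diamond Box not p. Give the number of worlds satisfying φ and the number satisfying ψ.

2 and 3

For Diamond Diamond p:
a: successors {c, e}; Diamond p there: c:T, e:F. ✓
b: no successors, so Diamond Diamond p fails. ✗
c: successors {b, d}; Diamond p there: b:F, d:T. ✓
d: successors {e}; Diamond p there: e:F. ✗
e: no successors, so Diamond Diamond p fails. ✗
— 2 worlds.
For Diamond Box not p:
a: successors {c, e}; Box not p there: c:F, e:T. ✓
b: no successors, so Diamond Box not p fails. ✗
c: successors {b, d}; Box not p there: b:T, d:F. ✓
d: successors {e}; Box not p there: e:T. ✓
e: no successors, so Diamond Box not p fails. ✗
— 3 worlds.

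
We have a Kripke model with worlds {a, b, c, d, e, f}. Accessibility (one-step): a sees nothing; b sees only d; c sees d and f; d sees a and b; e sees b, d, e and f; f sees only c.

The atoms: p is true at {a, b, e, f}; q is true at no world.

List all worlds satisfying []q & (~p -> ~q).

a: []q is T, ~p -> ~q is T. ✓
b: []q is F, ~p -> ~q is T. ✗
c: []q is F, ~p -> ~q is T. ✗
d: []q is F, ~p -> ~q is T. ✗
e: []q is F, ~p -> ~q is T. ✗
f: []q is F, ~p -> ~q is T. ✗

{a}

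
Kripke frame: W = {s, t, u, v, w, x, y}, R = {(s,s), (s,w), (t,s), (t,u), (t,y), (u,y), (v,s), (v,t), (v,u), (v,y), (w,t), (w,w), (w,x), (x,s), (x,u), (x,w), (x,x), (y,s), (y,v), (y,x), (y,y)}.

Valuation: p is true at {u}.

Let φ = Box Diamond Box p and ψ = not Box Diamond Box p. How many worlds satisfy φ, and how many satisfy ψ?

0 and 7

For Box Diamond Box p:
s: successors {s, w}; Diamond Box p there: s:F, w:F. ✗
t: successors {s, u, y}; Diamond Box p there: s:F, u:F, y:F. ✗
u: successors {y}; Diamond Box p there: y:F. ✗
v: successors {s, t, u, y}; Diamond Box p there: s:F, t:F, u:F, y:F. ✗
w: successors {t, w, x}; Diamond Box p there: t:F, w:F, x:F. ✗
x: successors {s, u, w, x}; Diamond Box p there: s:F, u:F, w:F, x:F. ✗
y: successors {s, v, x, y}; Diamond Box p there: s:F, v:F, x:F, y:F. ✗
— 0 worlds.
For not Box Diamond Box p:
s: Box Diamond Box p is F. ✓
t: Box Diamond Box p is F. ✓
u: Box Diamond Box p is F. ✓
v: Box Diamond Box p is F. ✓
w: Box Diamond Box p is F. ✓
x: Box Diamond Box p is F. ✓
y: Box Diamond Box p is F. ✓
— 7 worlds.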